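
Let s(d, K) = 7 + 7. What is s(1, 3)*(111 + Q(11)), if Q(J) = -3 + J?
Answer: 1666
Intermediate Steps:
s(d, K) = 14
s(1, 3)*(111 + Q(11)) = 14*(111 + (-3 + 11)) = 14*(111 + 8) = 14*119 = 1666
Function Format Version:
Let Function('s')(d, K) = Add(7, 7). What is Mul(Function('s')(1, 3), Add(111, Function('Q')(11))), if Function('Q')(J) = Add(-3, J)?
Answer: 1666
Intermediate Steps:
Function('s')(d, K) = 14
Mul(Function('s')(1, 3), Add(111, Function('Q')(11))) = Mul(14, Add(111, Add(-3, 11))) = Mul(14, Add(111, 8)) = Mul(14, 119) = 1666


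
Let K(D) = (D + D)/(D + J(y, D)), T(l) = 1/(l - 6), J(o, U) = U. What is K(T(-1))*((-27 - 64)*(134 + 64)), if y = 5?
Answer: -18018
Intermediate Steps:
T(l) = 1/(-6 + l)
K(D) = 1 (K(D) = (D + D)/(D + D) = (2*D)/((2*D)) = (2*D)*(1/(2*D)) = 1)
K(T(-1))*((-27 - 64)*(134 + 64)) = 1*((-27 - 64)*(134 + 64)) = 1*(-91*198) = 1*(-18018) = -18018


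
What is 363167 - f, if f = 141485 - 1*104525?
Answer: 326207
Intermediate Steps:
f = 36960 (f = 141485 - 104525 = 36960)
363167 - f = 363167 - 1*36960 = 363167 - 36960 = 326207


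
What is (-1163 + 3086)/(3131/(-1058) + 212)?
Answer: 2034534/221165 ≈ 9.1992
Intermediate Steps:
(-1163 + 3086)/(3131/(-1058) + 212) = 1923/(3131*(-1/1058) + 212) = 1923/(-3131/1058 + 212) = 1923/(221165/1058) = 1923*(1058/221165) = 2034534/221165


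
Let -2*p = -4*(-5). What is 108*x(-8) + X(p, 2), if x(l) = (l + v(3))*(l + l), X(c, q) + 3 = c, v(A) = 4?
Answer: 6899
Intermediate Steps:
p = -10 (p = -(-2)*(-5) = -1/2*20 = -10)
X(c, q) = -3 + c
x(l) = 2*l*(4 + l) (x(l) = (l + 4)*(l + l) = (4 + l)*(2*l) = 2*l*(4 + l))
108*x(-8) + X(p, 2) = 108*(2*(-8)*(4 - 8)) + (-3 - 10) = 108*(2*(-8)*(-4)) - 13 = 108*64 - 13 = 6912 - 13 = 6899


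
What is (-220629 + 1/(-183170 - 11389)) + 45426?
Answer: -34087320478/194559 ≈ -1.7520e+5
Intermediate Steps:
(-220629 + 1/(-183170 - 11389)) + 45426 = (-220629 + 1/(-194559)) + 45426 = (-220629 - 1/194559) + 45426 = -42925357612/194559 + 45426 = -34087320478/194559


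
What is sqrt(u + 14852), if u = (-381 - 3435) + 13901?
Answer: sqrt(24937) ≈ 157.91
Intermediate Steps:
u = 10085 (u = -3816 + 13901 = 10085)
sqrt(u + 14852) = sqrt(10085 + 14852) = sqrt(24937)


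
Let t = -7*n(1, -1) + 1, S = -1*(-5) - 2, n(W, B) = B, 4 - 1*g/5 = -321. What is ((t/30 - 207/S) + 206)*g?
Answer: 669175/3 ≈ 2.2306e+5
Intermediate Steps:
g = 1625 (g = 20 - 5*(-321) = 20 + 1605 = 1625)
S = 3 (S = 5 - 2 = 3)
t = 8 (t = -7*(-1) + 1 = 7 + 1 = 8)
((t/30 - 207/S) + 206)*g = ((8/30 - 207/3) + 206)*1625 = ((8*(1/30) - 207*⅓) + 206)*1625 = ((4/15 - 69) + 206)*1625 = (-1031/15 + 206)*1625 = (2059/15)*1625 = 669175/3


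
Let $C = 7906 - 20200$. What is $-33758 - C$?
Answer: $-21464$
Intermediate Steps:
$C = -12294$
$-33758 - C = -33758 - -12294 = -33758 + 12294 = -21464$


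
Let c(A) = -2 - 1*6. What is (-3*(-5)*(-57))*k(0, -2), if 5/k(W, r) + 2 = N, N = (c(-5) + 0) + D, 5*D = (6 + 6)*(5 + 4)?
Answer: -21375/58 ≈ -368.53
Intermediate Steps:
D = 108/5 (D = ((6 + 6)*(5 + 4))/5 = (12*9)/5 = (⅕)*108 = 108/5 ≈ 21.600)
c(A) = -8 (c(A) = -2 - 6 = -8)
N = 68/5 (N = (-8 + 0) + 108/5 = -8 + 108/5 = 68/5 ≈ 13.600)
k(W, r) = 25/58 (k(W, r) = 5/(-2 + 68/5) = 5/(58/5) = 5*(5/58) = 25/58)
(-3*(-5)*(-57))*k(0, -2) = (-3*(-5)*(-57))*(25/58) = (15*(-57))*(25/58) = -855*25/58 = -21375/58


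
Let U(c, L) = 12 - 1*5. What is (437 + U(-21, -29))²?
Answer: 197136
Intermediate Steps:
U(c, L) = 7 (U(c, L) = 12 - 5 = 7)
(437 + U(-21, -29))² = (437 + 7)² = 444² = 197136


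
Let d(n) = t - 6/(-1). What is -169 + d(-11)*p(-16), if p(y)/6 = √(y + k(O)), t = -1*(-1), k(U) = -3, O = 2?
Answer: -169 + 42*I*√19 ≈ -169.0 + 183.07*I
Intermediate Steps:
t = 1
p(y) = 6*√(-3 + y) (p(y) = 6*√(y - 3) = 6*√(-3 + y))
d(n) = 7 (d(n) = 1 - 6/(-1) = 1 - 6*(-1) = 1 + 6 = 7)
-169 + d(-11)*p(-16) = -169 + 7*(6*√(-3 - 16)) = -169 + 7*(6*√(-19)) = -169 + 7*(6*(I*√19)) = -169 + 7*(6*I*√19) = -169 + 42*I*√19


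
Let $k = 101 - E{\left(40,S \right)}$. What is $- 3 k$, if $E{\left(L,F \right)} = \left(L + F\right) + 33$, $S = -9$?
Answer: $-111$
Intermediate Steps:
$E{\left(L,F \right)} = 33 + F + L$ ($E{\left(L,F \right)} = \left(F + L\right) + 33 = 33 + F + L$)
$k = 37$ ($k = 101 - \left(33 - 9 + 40\right) = 101 - 64 = 37$)
$- 3 k = \left(-3\right) 37 = -111$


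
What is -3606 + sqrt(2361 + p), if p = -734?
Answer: -3606 + sqrt(1627) ≈ -3565.7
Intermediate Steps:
-3606 + sqrt(2361 + p) = -3606 + sqrt(2361 - 734) = -3606 + sqrt(1627)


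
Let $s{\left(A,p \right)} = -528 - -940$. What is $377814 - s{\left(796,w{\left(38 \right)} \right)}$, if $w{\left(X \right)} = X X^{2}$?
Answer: $377402$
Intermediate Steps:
$w{\left(X \right)} = X^{3}$
$s{\left(A,p \right)} = 412$ ($s{\left(A,p \right)} = -528 + 940 = 412$)
$377814 - s{\left(796,w{\left(38 \right)} \right)} = 377814 - 412 = 377402$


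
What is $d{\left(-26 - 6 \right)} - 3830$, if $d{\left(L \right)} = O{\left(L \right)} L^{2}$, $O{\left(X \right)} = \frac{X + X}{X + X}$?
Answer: $-2806$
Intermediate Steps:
$O{\left(X \right)} = 1$ ($O{\left(X \right)} = \frac{2 X}{2 X} = 2 X \frac{1}{2 X} = 1$)
$d{\left(L \right)} = L^{2}$ ($d{\left(L \right)} = 1 L^{2} = L^{2}$)
$d{\left(-26 - 6 \right)} - 3830 = \left(-26 - 6\right)^{2} - 3830 = \left(-32\right)^{2} - 3830 = 1024 - 3830 = -2806$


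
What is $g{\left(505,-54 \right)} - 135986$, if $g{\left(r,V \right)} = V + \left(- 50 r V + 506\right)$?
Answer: $1227966$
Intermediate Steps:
$g{\left(r,V \right)} = 506 + V - 50 V r$ ($g{\left(r,V \right)} = V - \left(-506 + 50 V r\right) = 506 + V - 50 V r$)
$g{\left(505,-54 \right)} - 135986 = \left(506 - 54 - \left(-2700\right) 505\right) - 135986 = \left(506 - 54 + 1363500\right) - 135986 = 1363952 - 135986 = 1227966$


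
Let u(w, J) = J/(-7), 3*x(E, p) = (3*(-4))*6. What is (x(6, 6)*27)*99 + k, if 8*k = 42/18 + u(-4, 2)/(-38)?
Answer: -102386125/1596 ≈ -64152.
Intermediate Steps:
x(E, p) = -24 (x(E, p) = ((3*(-4))*6)/3 = (-12*6)/3 = (⅓)*(-72) = -24)
u(w, J) = -J/7 (u(w, J) = J*(-⅐) = -J/7)
k = 467/1596 (k = (42/18 - ⅐*2/(-38))/8 = (42*(1/18) - 2/7*(-1/38))/8 = (7/3 + 1/133)/8 = (⅛)*(934/399) = 467/1596 ≈ 0.29261)
(x(6, 6)*27)*99 + k = -24*27*99 + 467/1596 = -648*99 + 467/1596 = -64152 + 467/1596 = -102386125/1596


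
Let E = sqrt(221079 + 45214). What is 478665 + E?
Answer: 478665 + sqrt(266293) ≈ 4.7918e+5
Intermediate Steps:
E = sqrt(266293) ≈ 516.04
478665 + E = 478665 + sqrt(266293)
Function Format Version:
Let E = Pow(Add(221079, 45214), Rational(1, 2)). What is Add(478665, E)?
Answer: Add(478665, Pow(266293, Rational(1, 2))) ≈ 4.7918e+5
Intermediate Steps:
E = Pow(266293, Rational(1, 2)) ≈ 516.04
Add(478665, E) = Add(478665, Pow(266293, Rational(1, 2)))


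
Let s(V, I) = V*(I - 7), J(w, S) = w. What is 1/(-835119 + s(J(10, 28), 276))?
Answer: -1/832429 ≈ -1.2013e-6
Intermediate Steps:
s(V, I) = V*(-7 + I)
1/(-835119 + s(J(10, 28), 276)) = 1/(-835119 + 10*(-7 + 276)) = 1/(-835119 + 10*269) = 1/(-835119 + 2690) = 1/(-832429) = -1/832429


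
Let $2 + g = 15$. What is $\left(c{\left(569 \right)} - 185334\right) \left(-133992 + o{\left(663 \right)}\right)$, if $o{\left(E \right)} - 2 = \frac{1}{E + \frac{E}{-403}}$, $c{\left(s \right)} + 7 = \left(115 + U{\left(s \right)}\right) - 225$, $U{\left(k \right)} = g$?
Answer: $\frac{254704929568331}{10251} \approx 2.4847 \cdot 10^{10}$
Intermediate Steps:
$g = 13$ ($g = -2 + 15 = 13$)
$U{\left(k \right)} = 13$
$c{\left(s \right)} = -104$ ($c{\left(s \right)} = -7 + \left(\left(115 + 13\right) - 225\right) = -7 + \left(128 - 225\right) = -7 - 97 = -104$)
$o{\left(E \right)} = 2 + \frac{403}{402 E}$ ($o{\left(E \right)} = 2 + \frac{1}{E + \frac{E}{-403}} = 2 + \frac{1}{E + E \left(- \frac{1}{403}\right)} = 2 + \frac{1}{E - \frac{E}{403}} = 2 + \frac{1}{\frac{402}{403} E} = 2 + \frac{403}{402 E}$)
$\left(c{\left(569 \right)} - 185334\right) \left(-133992 + o{\left(663 \right)}\right) = \left(-104 - 185334\right) \left(-133992 + \left(2 + \frac{403}{402 \cdot 663}\right)\right) = - 185438 \left(-133992 + \left(2 + \frac{403}{402} \cdot \frac{1}{663}\right)\right) = - 185438 \left(-133992 + \left(2 + \frac{31}{20502}\right)\right) = - 185438 \left(-133992 + \frac{41035}{20502}\right) = \left(-185438\right) \left(- \frac{2747062949}{20502}\right) = \frac{254704929568331}{10251}$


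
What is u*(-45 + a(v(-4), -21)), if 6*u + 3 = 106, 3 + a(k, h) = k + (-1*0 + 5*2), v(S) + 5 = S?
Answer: -4841/6 ≈ -806.83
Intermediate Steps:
v(S) = -5 + S
a(k, h) = 7 + k (a(k, h) = -3 + (k + (-1*0 + 5*2)) = -3 + (k + (0 + 10)) = -3 + (k + 10) = -3 + (10 + k) = 7 + k)
u = 103/6 (u = -½ + (⅙)*106 = -½ + 53/3 = 103/6 ≈ 17.167)
u*(-45 + a(v(-4), -21)) = 103*(-45 + (7 + (-5 - 4)))/6 = 103*(-45 + (7 - 9))/6 = 103*(-45 - 2)/6 = (103/6)*(-47) = -4841/6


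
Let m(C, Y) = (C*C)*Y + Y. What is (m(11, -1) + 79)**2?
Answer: 1849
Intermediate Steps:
m(C, Y) = Y + Y*C**2 (m(C, Y) = C**2*Y + Y = Y*C**2 + Y = Y + Y*C**2)
(m(11, -1) + 79)**2 = (-(1 + 11**2) + 79)**2 = (-(1 + 121) + 79)**2 = (-1*122 + 79)**2 = (-122 + 79)**2 = (-43)**2 = 1849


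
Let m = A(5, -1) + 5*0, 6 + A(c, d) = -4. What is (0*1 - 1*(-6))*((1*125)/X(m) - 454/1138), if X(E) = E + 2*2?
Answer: -72487/569 ≈ -127.39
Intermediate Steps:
A(c, d) = -10 (A(c, d) = -6 - 4 = -10)
m = -10 (m = -10 + 5*0 = -10 + 0 = -10)
X(E) = 4 + E (X(E) = E + 4 = 4 + E)
(0*1 - 1*(-6))*((1*125)/X(m) - 454/1138) = (0*1 - 1*(-6))*((1*125)/(4 - 10) - 454/1138) = (0 + 6)*(125/(-6) - 454*1/1138) = 6*(125*(-⅙) - 227/569) = 6*(-125/6 - 227/569) = 6*(-72487/3414) = -72487/569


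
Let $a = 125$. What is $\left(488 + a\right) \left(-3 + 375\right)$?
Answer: $228036$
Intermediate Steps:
$\left(488 + a\right) \left(-3 + 375\right) = \left(488 + 125\right) \left(-3 + 375\right) = 613 \cdot 372 = 228036$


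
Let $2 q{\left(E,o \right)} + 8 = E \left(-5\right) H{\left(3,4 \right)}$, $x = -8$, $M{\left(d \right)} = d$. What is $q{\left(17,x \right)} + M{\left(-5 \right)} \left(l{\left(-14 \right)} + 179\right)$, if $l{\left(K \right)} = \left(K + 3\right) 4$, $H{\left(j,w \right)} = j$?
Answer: $- \frac{1613}{2} \approx -806.5$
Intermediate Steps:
$l{\left(K \right)} = 12 + 4 K$ ($l{\left(K \right)} = \left(3 + K\right) 4 = 12 + 4 K$)
$q{\left(E,o \right)} = -4 - \frac{15 E}{2}$ ($q{\left(E,o \right)} = -4 + \frac{E \left(-5\right) 3}{2} = -4 + \frac{- 5 E 3}{2} = -4 + \frac{\left(-15\right) E}{2} = -4 - \frac{15 E}{2}$)
$q{\left(17,x \right)} + M{\left(-5 \right)} \left(l{\left(-14 \right)} + 179\right) = \left(-4 - \frac{255}{2}\right) - 5 \left(\left(12 + 4 \left(-14\right)\right) + 179\right) = \left(-4 - \frac{255}{2}\right) - 5 \left(\left(12 - 56\right) + 179\right) = - \frac{263}{2} - 5 \left(-44 + 179\right) = - \frac{263}{2} - 675 = - \frac{1613}{2}$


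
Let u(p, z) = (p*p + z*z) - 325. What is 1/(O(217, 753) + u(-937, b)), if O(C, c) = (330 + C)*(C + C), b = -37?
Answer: 1/1116411 ≈ 8.9573e-7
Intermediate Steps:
O(C, c) = 2*C*(330 + C) (O(C, c) = (330 + C)*(2*C) = 2*C*(330 + C))
u(p, z) = -325 + p**2 + z**2 (u(p, z) = (p**2 + z**2) - 325 = -325 + p**2 + z**2)
1/(O(217, 753) + u(-937, b)) = 1/(2*217*(330 + 217) + (-325 + (-937)**2 + (-37)**2)) = 1/(2*217*547 + (-325 + 877969 + 1369)) = 1/(237398 + 879013) = 1/1116411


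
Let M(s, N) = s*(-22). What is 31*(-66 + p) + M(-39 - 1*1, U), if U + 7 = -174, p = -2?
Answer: -1228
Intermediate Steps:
U = -181 (U = -7 - 174 = -181)
M(s, N) = -22*s
31*(-66 + p) + M(-39 - 1*1, U) = 31*(-66 - 2) - 22*(-39 - 1*1) = 31*(-68) - 22*(-39 - 1) = -2108 - 22*(-40) = -2108 + 880 = -1228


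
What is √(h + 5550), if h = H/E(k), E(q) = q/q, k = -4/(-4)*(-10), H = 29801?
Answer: √35351 ≈ 188.02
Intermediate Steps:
k = -10 (k = -4*(-¼)*(-10) = 1*(-10) = -10)
E(q) = 1
h = 29801 (h = 29801/1 = 29801*1 = 29801)
√(h + 5550) = √(29801 + 5550) = √35351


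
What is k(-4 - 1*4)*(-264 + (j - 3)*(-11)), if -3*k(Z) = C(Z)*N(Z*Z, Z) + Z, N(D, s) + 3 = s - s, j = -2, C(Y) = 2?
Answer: -2926/3 ≈ -975.33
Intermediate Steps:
N(D, s) = -3 (N(D, s) = -3 + (s - s) = -3 + 0 = -3)
k(Z) = 2 - Z/3 (k(Z) = -(2*(-3) + Z)/3 = -(-6 + Z)/3 = 2 - Z/3)
k(-4 - 1*4)*(-264 + (j - 3)*(-11)) = (2 - (-4 - 1*4)/3)*(-264 + (-2 - 3)*(-11)) = (2 - (-4 - 4)/3)*(-264 - 5*(-11)) = (2 - 1/3*(-8))*(-264 + 55) = (2 + 8/3)*(-209) = (14/3)*(-209) = -2926/3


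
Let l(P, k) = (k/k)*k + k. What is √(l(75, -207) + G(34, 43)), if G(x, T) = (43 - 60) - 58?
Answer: I*√489 ≈ 22.113*I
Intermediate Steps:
G(x, T) = -75 (G(x, T) = -17 - 58 = -75)
l(P, k) = 2*k (l(P, k) = 1*k + k = k + k = 2*k)
√(l(75, -207) + G(34, 43)) = √(2*(-207) - 75) = √(-414 - 75) = √(-489) = I*√489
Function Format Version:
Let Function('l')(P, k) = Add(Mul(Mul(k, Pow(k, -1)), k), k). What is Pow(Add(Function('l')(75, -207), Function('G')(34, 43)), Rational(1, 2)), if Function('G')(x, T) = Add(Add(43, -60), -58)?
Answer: Mul(I, Pow(489, Rational(1, 2))) ≈ Mul(22.113, I)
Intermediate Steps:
Function('G')(x, T) = -75 (Function('G')(x, T) = Add(-17, -58) = -75)
Function('l')(P, k) = Mul(2, k) (Function('l')(P, k) = Add(Mul(1, k), k) = Add(k, k) = Mul(2, k))
Pow(Add(Function('l')(75, -207), Function('G')(34, 43)), Rational(1, 2)) = Pow(Add(Mul(2, -207), -75), Rational(1, 2)) = Pow(Add(-414, -75), Rational(1, 2)) = Pow(-489, Rational(1, 2)) = Mul(I, Pow(489, Rational(1, 2)))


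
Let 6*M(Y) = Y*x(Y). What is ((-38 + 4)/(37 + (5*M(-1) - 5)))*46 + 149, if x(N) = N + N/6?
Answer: 120559/1187 ≈ 101.57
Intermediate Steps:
x(N) = 7*N/6 (x(N) = N + N*(⅙) = N + N/6 = 7*N/6)
M(Y) = 7*Y²/36 (M(Y) = (Y*(7*Y/6))/6 = (7*Y²/6)/6 = 7*Y²/36)
((-38 + 4)/(37 + (5*M(-1) - 5)))*46 + 149 = ((-38 + 4)/(37 + (5*((7/36)*(-1)²) - 5)))*46 + 149 = -34/(37 + (5*((7/36)*1) - 5))*46 + 149 = -34/(37 + (5*(7/36) - 5))*46 + 149 = -34/(37 + (35/36 - 5))*46 + 149 = -34/(37 - 145/36)*46 + 149 = -34/1187/36*46 + 149 = -34*36/1187*46 + 149 = -1224/1187*46 + 149 = -56304/1187 + 149 = 120559/1187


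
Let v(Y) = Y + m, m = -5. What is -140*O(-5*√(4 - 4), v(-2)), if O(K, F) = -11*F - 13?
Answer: -8960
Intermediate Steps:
v(Y) = -5 + Y (v(Y) = Y - 5 = -5 + Y)
O(K, F) = -13 - 11*F
-140*O(-5*√(4 - 4), v(-2)) = -140*(-13 - 11*(-5 - 2)) = -140*(-13 - 11*(-7)) = -140*(-13 + 77) = -140*64 = -8960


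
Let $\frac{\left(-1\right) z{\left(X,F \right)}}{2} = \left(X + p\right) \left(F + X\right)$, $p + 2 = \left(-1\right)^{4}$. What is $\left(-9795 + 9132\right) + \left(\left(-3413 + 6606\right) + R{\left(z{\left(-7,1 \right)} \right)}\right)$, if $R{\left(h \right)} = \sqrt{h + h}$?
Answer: $2530 + 8 i \sqrt{3} \approx 2530.0 + 13.856 i$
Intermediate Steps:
$p = -1$ ($p = -2 + \left(-1\right)^{4} = -2 + 1 = -1$)
$z{\left(X,F \right)} = - 2 \left(-1 + X\right) \left(F + X\right)$ ($z{\left(X,F \right)} = - 2 \left(X - 1\right) \left(F + X\right) = - 2 \left(-1 + X\right) \left(F + X\right)$)
$R{\left(h \right)} = \sqrt{2} \sqrt{h}$ ($R{\left(h \right)} = \sqrt{2 h} = \sqrt{2} \sqrt{h}$)
$\left(-9795 + 9132\right) + \left(\left(-3413 + 6606\right) + R{\left(z{\left(-7,1 \right)} \right)}\right) = \left(-9795 + 9132\right) + \left(\left(-3413 + 6606\right) + \sqrt{2} \sqrt{- 2 \left(-7\right)^{2} + 2 \cdot 1 + 2 \left(-7\right) - 2 \left(-7\right)}\right) = -663 + \left(3193 + \sqrt{2} \sqrt{\left(-2\right) 49 + 2 - 14 + 14}\right) = -663 + \left(3193 + \sqrt{2} \sqrt{-98 + 2 - 14 + 14}\right) = -663 + \left(3193 + \sqrt{2} \sqrt{-96}\right) = -663 + \left(3193 + \sqrt{2} \cdot 4 i \sqrt{6}\right) = -663 + \left(3193 + 8 i \sqrt{3}\right) = 2530 + 8 i \sqrt{3}$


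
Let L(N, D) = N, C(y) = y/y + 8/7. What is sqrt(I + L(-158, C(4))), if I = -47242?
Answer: 10*I*sqrt(474) ≈ 217.72*I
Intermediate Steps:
C(y) = 15/7 (C(y) = 1 + 8*(1/7) = 1 + 8/7 = 15/7)
sqrt(I + L(-158, C(4))) = sqrt(-47242 - 158) = sqrt(-47400) = 10*I*sqrt(474)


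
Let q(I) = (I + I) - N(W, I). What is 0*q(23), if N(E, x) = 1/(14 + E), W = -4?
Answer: 0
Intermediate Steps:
q(I) = -⅒ + 2*I (q(I) = (I + I) - 1/(14 - 4) = 2*I - 1/10 = 2*I - 1*⅒ = 2*I - ⅒ = -⅒ + 2*I)
0*q(23) = 0*(-⅒ + 2*23) = 0*(-⅒ + 46) = 0*(459/10) = 0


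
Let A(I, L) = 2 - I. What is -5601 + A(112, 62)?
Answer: -5711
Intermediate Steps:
-5601 + A(112, 62) = -5601 + (2 - 1*112) = -5601 + (2 - 112) = -5601 - 110 = -5711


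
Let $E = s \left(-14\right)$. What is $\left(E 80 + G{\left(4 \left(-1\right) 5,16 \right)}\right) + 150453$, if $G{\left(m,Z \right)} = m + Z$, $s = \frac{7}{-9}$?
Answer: $\frac{1361881}{9} \approx 1.5132 \cdot 10^{5}$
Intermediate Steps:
$s = - \frac{7}{9}$ ($s = 7 \left(- \frac{1}{9}\right) = - \frac{7}{9} \approx -0.77778$)
$E = \frac{98}{9}$ ($E = \left(- \frac{7}{9}\right) \left(-14\right) = \frac{98}{9} \approx 10.889$)
$G{\left(m,Z \right)} = Z + m$
$\left(E 80 + G{\left(4 \left(-1\right) 5,16 \right)}\right) + 150453 = \left(\frac{98}{9} \cdot 80 + \left(16 + 4 \left(-1\right) 5\right)\right) + 150453 = \left(\frac{7840}{9} + \left(16 - 20\right)\right) + 150453 = \left(\frac{7840}{9} - 4\right) + 150453 = \frac{7804}{9} + 150453 = \frac{1361881}{9}$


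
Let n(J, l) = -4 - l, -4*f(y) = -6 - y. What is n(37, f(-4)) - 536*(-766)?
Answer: 821143/2 ≈ 4.1057e+5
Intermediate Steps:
f(y) = 3/2 + y/4 (f(y) = -(-6 - y)/4 = 3/2 + y/4)
n(37, f(-4)) - 536*(-766) = (-4 - (3/2 + (¼)*(-4))) - 536*(-766) = (-4 - (3/2 - 1)) + 410576 = (-4 - 1*½) + 410576 = (-4 - ½) + 410576 = -9/2 + 410576 = 821143/2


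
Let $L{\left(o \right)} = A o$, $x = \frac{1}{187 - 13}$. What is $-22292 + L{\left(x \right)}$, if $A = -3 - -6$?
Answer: $- \frac{1292935}{58} \approx -22292.0$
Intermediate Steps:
$x = \frac{1}{174} \approx 0.0057471$
$A = 3$ ($A = -3 + 6 = 3$)
$L{\left(o \right)} = 3 o$
$-22292 + L{\left(x \right)} = -22292 + 3 \cdot \frac{1}{174} = -22292 + \frac{1}{58} = - \frac{1292935}{58}$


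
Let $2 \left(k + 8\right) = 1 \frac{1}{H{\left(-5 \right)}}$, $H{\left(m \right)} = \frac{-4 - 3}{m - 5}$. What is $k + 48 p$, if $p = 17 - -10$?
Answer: $\frac{9021}{7} \approx 1288.7$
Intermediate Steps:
$H{\left(m \right)} = - \frac{7}{-5 + m}$
$p = 27$ ($p = 17 + 10 = 27$)
$k = - \frac{51}{7}$ ($k = -8 + \frac{1 \frac{1}{\left(-7\right) \frac{1}{-5 - 5}}}{2} = -8 + \frac{1 \frac{1}{\left(-7\right) \frac{1}{-10}}}{2} = -8 + \frac{1 \frac{1}{\left(-7\right) \left(- \frac{1}{10}\right)}}{2} = -8 + \frac{1 \frac{1}{\frac{7}{10}}}{2} = -8 + \frac{1 \cdot \frac{10}{7}}{2} = -8 + \frac{1}{2} \cdot \frac{10}{7} = -8 + \frac{5}{7} = - \frac{51}{7} \approx -7.2857$)
$k + 48 p = - \frac{51}{7} + 48 \cdot 27 = - \frac{51}{7} + 1296 = \frac{9021}{7}$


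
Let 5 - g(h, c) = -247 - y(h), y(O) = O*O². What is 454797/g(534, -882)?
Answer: 50533/16919284 ≈ 0.0029867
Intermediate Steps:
y(O) = O³
g(h, c) = 252 + h³ (g(h, c) = 5 - (-247 - h³) = 5 + (247 + h³) = 252 + h³)
454797/g(534, -882) = 454797/(252 + 534³) = 454797/(252 + 152273304) = 454797/152273556 = 454797*(1/152273556) = 50533/16919284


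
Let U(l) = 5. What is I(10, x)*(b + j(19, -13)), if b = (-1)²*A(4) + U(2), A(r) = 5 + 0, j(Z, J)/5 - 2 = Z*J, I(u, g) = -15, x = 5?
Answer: 18225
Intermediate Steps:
j(Z, J) = 10 + 5*J*Z (j(Z, J) = 10 + 5*(Z*J) = 10 + 5*(J*Z) = 10 + 5*J*Z)
A(r) = 5
b = 10 (b = (-1)²*5 + 5 = 1*5 + 5 = 5 + 5 = 10)
I(10, x)*(b + j(19, -13)) = -15*(10 + (10 + 5*(-13)*19)) = -15*(10 + (10 - 1235)) = -15*(10 - 1225) = -15*(-1215) = 18225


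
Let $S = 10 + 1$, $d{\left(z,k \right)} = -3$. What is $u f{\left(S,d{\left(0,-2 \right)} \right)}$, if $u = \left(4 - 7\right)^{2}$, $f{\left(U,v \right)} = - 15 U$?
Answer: $-1485$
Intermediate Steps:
$S = 11$
$u = 9$ ($u = \left(-3\right)^{2} = 9$)
$u f{\left(S,d{\left(0,-2 \right)} \right)} = 9 \left(\left(-15\right) 11\right) = 9 \left(-165\right) = -1485$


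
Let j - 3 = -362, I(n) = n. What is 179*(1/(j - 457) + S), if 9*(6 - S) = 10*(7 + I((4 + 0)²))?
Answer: -8569625/2448 ≈ -3500.7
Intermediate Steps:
j = -359 (j = 3 - 362 = -359)
S = -176/9 (S = 6 - 10*(7 + (4 + 0)²)/9 = 6 - 10*(7 + 4²)/9 = 6 - 10*(7 + 16)/9 = 6 - 10*23/9 = 6 - ⅑*230 = 6 - 230/9 = -176/9 ≈ -19.556)
179*(1/(j - 457) + S) = 179*(1/(-359 - 457) - 176/9) = 179*(1/(-816) - 176/9) = 179*(-1/816 - 176/9) = 179*(-47875/2448) = -8569625/2448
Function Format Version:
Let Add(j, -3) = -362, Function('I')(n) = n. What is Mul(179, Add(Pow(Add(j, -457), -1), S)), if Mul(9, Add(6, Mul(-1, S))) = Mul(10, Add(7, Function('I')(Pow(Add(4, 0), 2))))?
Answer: Rational(-8569625, 2448) ≈ -3500.7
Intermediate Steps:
j = -359 (j = Add(3, -362) = -359)
S = Rational(-176, 9) (S = Add(6, Mul(Rational(-1, 9), Mul(10, Add(7, Pow(Add(4, 0), 2))))) = Add(6, Mul(Rational(-1, 9), Mul(10, Add(7, Pow(4, 2))))) = Add(6, Mul(Rational(-1, 9), Mul(10, Add(7, 16)))) = Add(6, Mul(Rational(-1, 9), Mul(10, 23))) = Add(6, Mul(Rational(-1, 9), 230)) = Add(6, Rational(-230, 9)) = Rational(-176, 9) ≈ -19.556)
Mul(179, Add(Pow(Add(j, -457), -1), S)) = Mul(179, Add(Pow(Add(-359, -457), -1), Rational(-176, 9))) = Mul(179, Add(Pow(-816, -1), Rational(-176, 9))) = Mul(179, Add(Rational(-1, 816), Rational(-176, 9))) = Mul(179, Rational(-47875, 2448)) = Rational(-8569625, 2448)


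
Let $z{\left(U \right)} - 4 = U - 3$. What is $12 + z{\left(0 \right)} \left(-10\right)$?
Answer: $2$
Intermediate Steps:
$z{\left(U \right)} = 1 + U$ ($z{\left(U \right)} = 4 + \left(U - 3\right) = 4 + \left(-3 + U\right) = 1 + U$)
$12 + z{\left(0 \right)} \left(-10\right) = 12 + \left(1 + 0\right) \left(-10\right) = 12 + 1 \left(-10\right) = 12 - 10 = 2$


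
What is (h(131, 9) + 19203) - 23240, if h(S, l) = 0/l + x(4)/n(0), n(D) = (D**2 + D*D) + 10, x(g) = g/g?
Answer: -40369/10 ≈ -4036.9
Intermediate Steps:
x(g) = 1
n(D) = 10 + 2*D**2 (n(D) = (D**2 + D**2) + 10 = 2*D**2 + 10 = 10 + 2*D**2)
h(S, l) = 1/10 (h(S, l) = 0/l + 1/(10 + 2*0**2) = 0 + 1/(10 + 2*0) = 0 + 1/(10 + 0) = 0 + 1/10 = 1/10)
(h(131, 9) + 19203) - 23240 = (1/10 + 19203) - 23240 = 192031/10 - 23240 = -40369/10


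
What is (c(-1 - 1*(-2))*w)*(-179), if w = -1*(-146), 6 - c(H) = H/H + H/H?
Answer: -104536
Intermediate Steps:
c(H) = 4 (c(H) = 6 - (H/H + H/H) = 6 - (1 + 1) = 6 - 1*2 = 6 - 2 = 4)
w = 146
(c(-1 - 1*(-2))*w)*(-179) = (4*146)*(-179) = 584*(-179) = -104536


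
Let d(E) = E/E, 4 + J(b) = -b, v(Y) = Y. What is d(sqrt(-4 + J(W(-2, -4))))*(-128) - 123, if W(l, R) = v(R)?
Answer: -251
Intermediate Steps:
W(l, R) = R
J(b) = -4 - b
d(E) = 1
d(sqrt(-4 + J(W(-2, -4))))*(-128) - 123 = 1*(-128) - 123 = -128 - 123 = -251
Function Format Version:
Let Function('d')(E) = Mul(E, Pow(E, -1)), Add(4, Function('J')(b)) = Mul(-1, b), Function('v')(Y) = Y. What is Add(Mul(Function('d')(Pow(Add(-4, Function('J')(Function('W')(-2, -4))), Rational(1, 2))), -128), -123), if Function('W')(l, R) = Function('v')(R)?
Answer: -251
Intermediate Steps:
Function('W')(l, R) = R
Function('J')(b) = Add(-4, Mul(-1, b))
Function('d')(E) = 1
Add(Mul(Function('d')(Pow(Add(-4, Function('J')(Function('W')(-2, -4))), Rational(1, 2))), -128), -123) = Add(Mul(1, -128), -123) = Add(-128, -123) = -251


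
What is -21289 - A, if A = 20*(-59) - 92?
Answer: -20017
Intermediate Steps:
A = -1272 (A = -1180 - 92 = -1272)
-21289 - A = -21289 - 1*(-1272) = -21289 + 1272 = -20017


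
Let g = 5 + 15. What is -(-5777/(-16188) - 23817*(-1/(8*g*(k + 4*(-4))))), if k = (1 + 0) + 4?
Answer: 93845519/7122720 ≈ 13.176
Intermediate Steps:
k = 5 (k = 1 + 4 = 5)
g = 20
-(-5777/(-16188) - 23817*(-1/(8*g*(k + 4*(-4))))) = -(-5777/(-16188) - 23817*(-1/(160*(5 + 4*(-4))))) = -(-5777*(-1/16188) - 23817*(-1/(160*(5 - 16)))) = -(5777/16188 - 23817/((20*(-11))*(-8))) = -(5777/16188 - 23817/((-220*(-8)))) = -(5777/16188 - 23817/1760) = -1*(-93845519/7122720) = 93845519/7122720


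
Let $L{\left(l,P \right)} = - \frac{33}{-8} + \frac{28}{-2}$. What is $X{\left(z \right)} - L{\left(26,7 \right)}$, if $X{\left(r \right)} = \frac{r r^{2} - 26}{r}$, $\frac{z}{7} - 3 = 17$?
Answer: $\frac{5490713}{280} \approx 19610.0$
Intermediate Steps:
$z = 140$ ($z = 21 + 7 \cdot 17 = 21 + 119 = 140$)
$L{\left(l,P \right)} = - \frac{79}{8}$ ($L{\left(l,P \right)} = \left(-33\right) \left(- \frac{1}{8}\right) + 28 \left(- \frac{1}{2}\right) = \frac{33}{8} - 14 = - \frac{79}{8}$)
$X{\left(r \right)} = \frac{-26 + r^{3}}{r}$ ($X{\left(r \right)} = \frac{r^{3} - 26}{r} = \frac{-26 + r^{3}}{r}$)
$X{\left(z \right)} - L{\left(26,7 \right)} = \frac{-26 + 140^{3}}{140} - - \frac{79}{8} = \frac{-26 + 2744000}{140} + \frac{79}{8} = \frac{1}{140} \cdot 2743974 + \frac{79}{8} = \frac{1371987}{70} + \frac{79}{8} = \frac{5490713}{280}$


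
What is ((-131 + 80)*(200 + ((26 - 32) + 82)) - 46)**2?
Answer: 199430884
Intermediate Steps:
((-131 + 80)*(200 + ((26 - 32) + 82)) - 46)**2 = (-51*(200 + (-6 + 82)) - 46)**2 = (-51*(200 + 76) - 46)**2 = (-51*276 - 46)**2 = (-14076 - 46)**2 = (-14122)**2 = 199430884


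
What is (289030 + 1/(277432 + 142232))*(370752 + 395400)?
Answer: 3872115797056083/17486 ≈ 2.2144e+11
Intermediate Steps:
(289030 + 1/(277432 + 142232))*(370752 + 395400) = (289030 + 1/419664)*766152 = (121295485921/419664)*766152 = 3872115797056083/17486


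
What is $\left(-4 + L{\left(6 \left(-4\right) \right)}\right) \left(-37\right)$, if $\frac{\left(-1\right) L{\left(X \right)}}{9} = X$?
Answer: $-7844$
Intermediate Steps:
$L{\left(X \right)} = - 9 X$
$\left(-4 + L{\left(6 \left(-4\right) \right)}\right) \left(-37\right) = \left(-4 - 9 \cdot 6 \left(-4\right)\right) \left(-37\right) = \left(-4 - -216\right) \left(-37\right) = \left(-4 + 216\right) \left(-37\right) = 212 \left(-37\right) = -7844$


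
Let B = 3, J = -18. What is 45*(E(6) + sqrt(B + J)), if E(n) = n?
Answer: 270 + 45*I*sqrt(15) ≈ 270.0 + 174.28*I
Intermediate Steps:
45*(E(6) + sqrt(B + J)) = 45*(6 + sqrt(3 - 18)) = 45*(6 + sqrt(-15)) = 45*(6 + I*sqrt(15)) = 270 + 45*I*sqrt(15)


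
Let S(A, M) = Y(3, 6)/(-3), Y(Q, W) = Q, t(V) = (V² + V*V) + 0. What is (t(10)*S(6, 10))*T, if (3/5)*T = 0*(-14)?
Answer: 0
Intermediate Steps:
t(V) = 2*V² (t(V) = (V² + V²) + 0 = 2*V² + 0 = 2*V²)
T = 0 (T = 5*(0*(-14))/3 = (5/3)*0 = 0)
S(A, M) = -1 (S(A, M) = 3/(-3) = 3*(-⅓) = -1)
(t(10)*S(6, 10))*T = ((2*10²)*(-1))*0 = ((2*100)*(-1))*0 = (200*(-1))*0 = -200*0 = 0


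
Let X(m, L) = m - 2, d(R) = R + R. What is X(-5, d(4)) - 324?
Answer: -331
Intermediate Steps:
d(R) = 2*R
X(m, L) = -2 + m
X(-5, d(4)) - 324 = (-2 - 5) - 324 = -7 - 324 = -331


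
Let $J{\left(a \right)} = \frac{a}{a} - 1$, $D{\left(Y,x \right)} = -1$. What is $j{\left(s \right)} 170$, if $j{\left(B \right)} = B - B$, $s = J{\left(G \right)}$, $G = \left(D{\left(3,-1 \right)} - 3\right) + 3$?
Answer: $0$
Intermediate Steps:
$G = -1$ ($G = \left(-1 - 3\right) + 3 = -4 + 3 = -1$)
$J{\left(a \right)} = 0$ ($J{\left(a \right)} = 1 - 1 = 0$)
$s = 0$
$j{\left(B \right)} = 0$
$j{\left(s \right)} 170 = 0 \cdot 170 = 0$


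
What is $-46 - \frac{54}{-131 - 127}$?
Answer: $- \frac{1969}{43} \approx -45.791$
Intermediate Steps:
$-46 - \frac{54}{-131 - 127} = -46 - \frac{54}{-258} = -46 - - \frac{9}{43} = -46 + \frac{9}{43} = - \frac{1969}{43}$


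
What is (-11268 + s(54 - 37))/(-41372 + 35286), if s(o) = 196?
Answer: 5536/3043 ≈ 1.8193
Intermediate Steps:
(-11268 + s(54 - 37))/(-41372 + 35286) = (-11268 + 196)/(-41372 + 35286) = -11072/(-6086) = -11072*(-1/6086) = 5536/3043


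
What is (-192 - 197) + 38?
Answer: -351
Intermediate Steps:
(-192 - 197) + 38 = -389 + 38 = -351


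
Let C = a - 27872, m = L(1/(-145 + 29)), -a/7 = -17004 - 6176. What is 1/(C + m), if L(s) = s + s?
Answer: 58/7794503 ≈ 7.4411e-6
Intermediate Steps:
a = 162260 (a = -7*(-17004 - 6176) = -7*(-23180) = 162260)
L(s) = 2*s
m = -1/58 (m = 2/(-145 + 29) = 2/(-116) = 2*(-1/116) = -1/58 ≈ -0.017241)
C = 134388 (C = 162260 - 27872 = 134388)
1/(C + m) = 1/(134388 - 1/58) = 1/(7794503/58) = 58/7794503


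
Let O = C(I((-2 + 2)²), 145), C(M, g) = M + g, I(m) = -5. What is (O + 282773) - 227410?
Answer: 55503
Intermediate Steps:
O = 140 (O = -5 + 145 = 140)
(O + 282773) - 227410 = (140 + 282773) - 227410 = 282913 - 227410 = 55503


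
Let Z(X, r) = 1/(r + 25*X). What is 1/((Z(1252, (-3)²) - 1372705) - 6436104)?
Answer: -31309/244486000980 ≈ -1.2806e-7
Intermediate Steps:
1/((Z(1252, (-3)²) - 1372705) - 6436104) = 1/((1/((-3)² + 25*1252) - 1372705) - 6436104) = 1/((1/(9 + 31300) - 1372705) - 6436104) = 1/((1/31309 - 1372705) - 6436104) = 1/(-42978020844/31309 - 6436104) = 1/(-244486000980/31309) = -31309/244486000980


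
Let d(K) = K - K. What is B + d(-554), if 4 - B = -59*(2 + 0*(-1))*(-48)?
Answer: -5660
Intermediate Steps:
d(K) = 0
B = -5660 (B = 4 - (-59*(2 + 0*(-1)))*(-48) = 4 - (-59*(2 + 0))*(-48) = 4 - (-59*2)*(-48) = 4 - (-118)*(-48) = 4 - 1*5664 = 4 - 5664 = -5660)
B + d(-554) = -5660 + 0 = -5660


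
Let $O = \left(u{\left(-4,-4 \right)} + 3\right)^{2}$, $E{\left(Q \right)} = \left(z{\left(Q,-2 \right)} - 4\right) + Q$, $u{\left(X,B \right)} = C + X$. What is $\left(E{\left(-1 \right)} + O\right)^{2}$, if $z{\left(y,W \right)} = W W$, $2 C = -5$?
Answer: $\frac{2025}{16} \approx 126.56$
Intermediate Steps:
$C = - \frac{5}{2}$ ($C = \frac{1}{2} \left(-5\right) = - \frac{5}{2} \approx -2.5$)
$z{\left(y,W \right)} = W^{2}$
$u{\left(X,B \right)} = - \frac{5}{2} + X$
$E{\left(Q \right)} = Q$ ($E{\left(Q \right)} = \left(\left(-2\right)^{2} - 4\right) + Q = \left(4 - 4\right) + Q = 0 + Q = Q$)
$O = \frac{49}{4}$ ($O = \left(\left(- \frac{5}{2} - 4\right) + 3\right)^{2} = \left(- \frac{13}{2} + 3\right)^{2} = \left(- \frac{7}{2}\right)^{2} = \frac{49}{4} \approx 12.25$)
$\left(E{\left(-1 \right)} + O\right)^{2} = \left(-1 + \frac{49}{4}\right)^{2} = \left(\frac{45}{4}\right)^{2} = \frac{2025}{16}$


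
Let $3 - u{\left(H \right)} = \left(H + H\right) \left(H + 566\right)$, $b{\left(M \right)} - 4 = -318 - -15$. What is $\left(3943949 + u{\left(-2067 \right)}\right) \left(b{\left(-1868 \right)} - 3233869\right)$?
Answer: $7313042466576$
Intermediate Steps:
$b{\left(M \right)} = -299$ ($b{\left(M \right)} = 4 - 303 = -299$)
$u{\left(H \right)} = 3 - 2 H \left(566 + H\right)$ ($u{\left(H \right)} = 3 - \left(H + H\right) \left(H + 566\right) = 3 - 2 H \left(566 + H\right)$)
$\left(3943949 + u{\left(-2067 \right)}\right) \left(b{\left(-1868 \right)} - 3233869\right) = \left(3943949 - \left(-2339847 + 8544978\right)\right) \left(-299 - 3233869\right) = \left(3943949 + \left(3 + 2339844 - 8544978\right)\right) \left(-3234168\right) = \left(3943949 - 6205131\right) \left(-3234168\right) = \left(-2261182\right) \left(-3234168\right) = 7313042466576$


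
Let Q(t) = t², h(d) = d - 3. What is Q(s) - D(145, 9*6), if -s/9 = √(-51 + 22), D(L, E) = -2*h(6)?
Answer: -2343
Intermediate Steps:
h(d) = -3 + d
D(L, E) = -6 (D(L, E) = -2*(-3 + 6) = -2*3 = -6)
s = -9*I*√29 (s = -9*√(-51 + 22) = -9*I*√29 ≈ -48.466*I)
Q(s) - D(145, 9*6) = (-9*I*√29)² - 1*(-6) = -2349 + 6 = -2343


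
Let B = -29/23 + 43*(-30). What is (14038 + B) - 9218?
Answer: 81161/23 ≈ 3528.7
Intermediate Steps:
B = -29699/23 (B = -29*1/23 - 1290 = -29/23 - 1290 = -29699/23 ≈ -1291.3)
(14038 + B) - 9218 = (14038 - 29699/23) - 9218 = 293175/23 - 9218 = 81161/23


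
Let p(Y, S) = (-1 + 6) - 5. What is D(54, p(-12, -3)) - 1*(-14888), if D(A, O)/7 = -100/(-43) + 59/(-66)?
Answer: 42280585/2838 ≈ 14898.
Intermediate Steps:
p(Y, S) = 0 (p(Y, S) = 5 - 5 = 0)
D(A, O) = 28441/2838 (D(A, O) = 7*(-100/(-43) + 59/(-66)) = 7*(-100*(-1/43) + 59*(-1/66)) = 7*(100/43 - 59/66) = 7*(4063/2838) = 28441/2838)
D(54, p(-12, -3)) - 1*(-14888) = 28441/2838 - 1*(-14888) = 28441/2838 + 14888 = 42280585/2838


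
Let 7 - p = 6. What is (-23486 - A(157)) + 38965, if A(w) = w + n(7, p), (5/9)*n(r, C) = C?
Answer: 76601/5 ≈ 15320.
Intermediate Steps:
p = 1 (p = 7 - 1*6 = 7 - 6 = 1)
n(r, C) = 9*C/5
A(w) = 9/5 + w (A(w) = w + (9/5)*1 = w + 9/5 = 9/5 + w)
(-23486 - A(157)) + 38965 = (-23486 - (9/5 + 157)) + 38965 = (-23486 - 1*794/5) + 38965 = (-23486 - 794/5) + 38965 = -118224/5 + 38965 = 76601/5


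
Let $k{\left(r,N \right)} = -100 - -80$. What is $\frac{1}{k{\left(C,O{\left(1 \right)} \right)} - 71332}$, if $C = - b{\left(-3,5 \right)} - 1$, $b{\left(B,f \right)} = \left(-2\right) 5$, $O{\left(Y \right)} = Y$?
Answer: $- \frac{1}{71352} \approx -1.4015 \cdot 10^{-5}$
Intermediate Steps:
$b{\left(B,f \right)} = -10$
$C = 9$ ($C = \left(-1\right) \left(-10\right) - 1 = 10 - 1 = 9$)
$k{\left(r,N \right)} = -20$ ($k{\left(r,N \right)} = -100 + 80 = -20$)
$\frac{1}{k{\left(C,O{\left(1 \right)} \right)} - 71332} = \frac{1}{-20 - 71332} = \frac{1}{-71352} = - \frac{1}{71352}$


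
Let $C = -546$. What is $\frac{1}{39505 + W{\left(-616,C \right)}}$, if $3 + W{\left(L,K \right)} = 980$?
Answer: $\frac{1}{40482} \approx 2.4702 \cdot 10^{-5}$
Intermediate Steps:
$W{\left(L,K \right)} = 977$ ($W{\left(L,K \right)} = -3 + 980 = 977$)
$\frac{1}{39505 + W{\left(-616,C \right)}} = \frac{1}{39505 + 977} = \frac{1}{40482}$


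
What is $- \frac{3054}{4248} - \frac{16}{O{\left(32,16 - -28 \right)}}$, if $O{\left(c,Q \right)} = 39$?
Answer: $- \frac{10393}{9204} \approx -1.1292$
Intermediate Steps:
$- \frac{3054}{4248} - \frac{16}{O{\left(32,16 - -28 \right)}} = - \frac{3054}{4248} - \frac{16}{39} = \left(-3054\right) \frac{1}{4248} - \frac{16}{39} = - \frac{509}{708} - \frac{16}{39} = - \frac{10393}{9204}$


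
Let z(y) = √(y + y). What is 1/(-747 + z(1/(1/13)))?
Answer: -747/557983 - √26/557983 ≈ -0.0013479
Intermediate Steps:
z(y) = √2*√y (z(y) = √(2*y) = √2*√y)
1/(-747 + z(1/(1/13))) = 1/(-747 + √2*√(1/(1/13))) = 1/(-747 + √2*√13) = 1/(-747 + √26)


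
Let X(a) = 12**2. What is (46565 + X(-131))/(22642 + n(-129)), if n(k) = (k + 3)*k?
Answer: 3593/2992 ≈ 1.2009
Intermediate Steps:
X(a) = 144
n(k) = k*(3 + k) (n(k) = (3 + k)*k = k*(3 + k))
(46565 + X(-131))/(22642 + n(-129)) = (46565 + 144)/(22642 - 129*(3 - 129)) = 46709/(22642 - 129*(-126)) = 46709/(22642 + 16254) = 46709/38896 = 46709*(1/38896) = 3593/2992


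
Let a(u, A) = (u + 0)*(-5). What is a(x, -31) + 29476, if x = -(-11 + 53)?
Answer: 29686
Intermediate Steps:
x = -42 (x = -1*42 = -42)
a(u, A) = -5*u (a(u, A) = u*(-5) = -5*u)
a(x, -31) + 29476 = -5*(-42) + 29476 = 210 + 29476 = 29686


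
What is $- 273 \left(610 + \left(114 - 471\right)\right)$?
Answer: $-69069$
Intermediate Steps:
$- 273 \left(610 + \left(114 - 471\right)\right) = - 273 \left(610 - 357\right) = \left(-273\right) 253 = -69069$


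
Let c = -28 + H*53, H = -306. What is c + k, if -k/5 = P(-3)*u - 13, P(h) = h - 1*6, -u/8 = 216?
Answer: -93941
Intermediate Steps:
u = -1728 (u = -8*216 = -1728)
P(h) = -6 + h (P(h) = h - 6 = -6 + h)
k = -77695 (k = -5*((-6 - 3)*(-1728) - 13) = -5*(-9*(-1728) - 13) = -5*(15552 - 13) = -5*15539 = -77695)
c = -16246 (c = -28 - 306*53 = -28 - 16218 = -16246)
c + k = -16246 - 77695 = -93941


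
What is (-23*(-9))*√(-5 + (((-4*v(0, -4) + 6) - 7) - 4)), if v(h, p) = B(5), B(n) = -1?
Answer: 207*I*√6 ≈ 507.04*I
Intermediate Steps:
v(h, p) = -1
(-23*(-9))*√(-5 + (((-4*v(0, -4) + 6) - 7) - 4)) = (-23*(-9))*√(-5 + (((-4*(-1) + 6) - 7) - 4)) = 207*√(-5 + (((4 + 6) - 7) - 4)) = 207*√(-5 + ((10 - 7) - 4)) = 207*√(-5 + (3 - 4)) = 207*√(-5 - 1) = 207*√(-6) = 207*(I*√6) = 207*I*√6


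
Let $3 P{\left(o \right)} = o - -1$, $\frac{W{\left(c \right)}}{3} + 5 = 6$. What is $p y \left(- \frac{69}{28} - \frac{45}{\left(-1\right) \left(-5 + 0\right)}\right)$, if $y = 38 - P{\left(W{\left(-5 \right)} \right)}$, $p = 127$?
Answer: $- \frac{747395}{14} \approx -53385.0$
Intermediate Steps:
$W{\left(c \right)} = 3$ ($W{\left(c \right)} = -15 + 3 \cdot 6 = -15 + 18 = 3$)
$P{\left(o \right)} = \frac{1}{3} + \frac{o}{3}$ ($P{\left(o \right)} = \frac{o - -1}{3} = \frac{o + 1}{3} = \frac{1 + o}{3} = \frac{1}{3} + \frac{o}{3}$)
$y = \frac{110}{3}$ ($y = 38 - \left(\frac{1}{3} + \frac{1}{3} \cdot 3\right) = 38 - \left(\frac{1}{3} + 1\right) = 38 - \frac{4}{3} = \frac{110}{3} \approx 36.667$)
$p y \left(- \frac{69}{28} - \frac{45}{\left(-1\right) \left(-5 + 0\right)}\right) = 127 \cdot \frac{110}{3} \left(- \frac{69}{28} - \frac{45}{\left(-1\right) \left(-5 + 0\right)}\right) = \frac{13970 \left(\left(-69\right) \frac{1}{28} - \frac{45}{\left(-1\right) \left(-5\right)}\right)}{3} = \frac{13970 \left(- \frac{69}{28} - \frac{45}{5}\right)}{3} = \frac{13970 \left(- \frac{69}{28} - 9\right)}{3} = \frac{13970}{3} \left(- \frac{321}{28}\right) = - \frac{747395}{14}$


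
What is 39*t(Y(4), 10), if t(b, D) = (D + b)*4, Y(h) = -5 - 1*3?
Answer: 312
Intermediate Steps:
Y(h) = -8 (Y(h) = -5 - 3 = -8)
t(b, D) = 4*D + 4*b
39*t(Y(4), 10) = 39*(4*10 + 4*(-8)) = 39*(40 - 32) = 39*8 = 312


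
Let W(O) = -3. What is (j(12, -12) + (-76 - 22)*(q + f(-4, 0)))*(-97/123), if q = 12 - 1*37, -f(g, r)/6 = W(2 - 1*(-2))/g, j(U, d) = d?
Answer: -279263/123 ≈ -2270.4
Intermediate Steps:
f(g, r) = 18/g (f(g, r) = -(-18)/g = 18/g)
q = -25 (q = 12 - 37 = -25)
(j(12, -12) + (-76 - 22)*(q + f(-4, 0)))*(-97/123) = (-12 + (-76 - 22)*(-25 + 18/(-4)))*(-97/123) = (-12 - 98*(-25 + 18*(-¼)))*(-97*1/123) = (-12 - 98*(-25 - 9/2))*(-97/123) = (-12 - 98*(-59/2))*(-97/123) = (-12 + 2891)*(-97/123) = 2879*(-97/123) = -279263/123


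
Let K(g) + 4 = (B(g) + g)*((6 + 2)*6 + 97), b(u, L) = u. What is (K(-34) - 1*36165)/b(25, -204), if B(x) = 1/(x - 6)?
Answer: -328821/200 ≈ -1644.1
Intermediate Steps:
B(x) = 1/(-6 + x)
K(g) = -4 + 145*g + 145/(-6 + g) (K(g) = -4 + (1/(-6 + g) + g)*((6 + 2)*6 + 97) = -4 + (g + 1/(-6 + g))*(8*6 + 97) = -4 + (g + 1/(-6 + g))*(48 + 97) = -4 + (g + 1/(-6 + g))*145 = -4 + (145*g + 145/(-6 + g)) = -4 + 145*g + 145/(-6 + g))
(K(-34) - 1*36165)/b(25, -204) = ((145 + (-6 - 34)*(-4 + 145*(-34)))/(-6 - 34) - 1*36165)/25 = ((145 - 40*(-4 - 4930))/(-40) - 36165)*(1/25) = (-(145 - 40*(-4934))/40 - 36165)*(1/25) = (-(145 + 197360)/40 - 36165)*(1/25) = (-1/40*197505 - 36165)*(1/25) = (-39501/8 - 36165)*(1/25) = -328821/8*1/25 = -328821/200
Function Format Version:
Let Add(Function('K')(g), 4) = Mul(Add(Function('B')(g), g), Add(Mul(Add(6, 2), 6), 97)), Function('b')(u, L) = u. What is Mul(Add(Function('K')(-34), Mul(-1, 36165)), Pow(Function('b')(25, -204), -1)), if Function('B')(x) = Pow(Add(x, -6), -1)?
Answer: Rational(-328821, 200) ≈ -1644.1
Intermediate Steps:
Function('B')(x) = Pow(Add(-6, x), -1)
Function('K')(g) = Add(-4, Mul(145, g), Mul(145, Pow(Add(-6, g), -1))) (Function('K')(g) = Add(-4, Mul(Add(Pow(Add(-6, g), -1), g), Add(Mul(Add(6, 2), 6), 97))) = Add(-4, Mul(Add(g, Pow(Add(-6, g), -1)), Add(Mul(8, 6), 97))) = Add(-4, Mul(Add(g, Pow(Add(-6, g), -1)), Add(48, 97))) = Add(-4, Mul(Add(g, Pow(Add(-6, g), -1)), 145)) = Add(-4, Add(Mul(145, g), Mul(145, Pow(Add(-6, g), -1)))) = Add(-4, Mul(145, g), Mul(145, Pow(Add(-6, g), -1))))
Mul(Add(Function('K')(-34), Mul(-1, 36165)), Pow(Function('b')(25, -204), -1)) = Mul(Add(Mul(Pow(Add(-6, -34), -1), Add(145, Mul(Add(-6, -34), Add(-4, Mul(145, -34))))), Mul(-1, 36165)), Pow(25, -1)) = Mul(Add(Mul(Pow(-40, -1), Add(145, Mul(-40, Add(-4, -4930)))), -36165), Rational(1, 25)) = Mul(Add(Mul(Rational(-1, 40), Add(145, Mul(-40, -4934))), -36165), Rational(1, 25)) = Mul(Add(Mul(Rational(-1, 40), Add(145, 197360)), -36165), Rational(1, 25)) = Mul(Add(Mul(Rational(-1, 40), 197505), -36165), Rational(1, 25)) = Mul(Add(Rational(-39501, 8), -36165), Rational(1, 25)) = Mul(Rational(-328821, 8), Rational(1, 25)) = Rational(-328821, 200)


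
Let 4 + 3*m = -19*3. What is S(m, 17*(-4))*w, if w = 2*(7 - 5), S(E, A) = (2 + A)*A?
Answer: 17952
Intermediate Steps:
m = -61/3 (m = -4/3 + (-19*3)/3 = -4/3 + (⅓)*(-57) = -4/3 - 19 = -61/3 ≈ -20.333)
S(E, A) = A*(2 + A)
w = 4 (w = 2*2 = 4)
S(m, 17*(-4))*w = ((17*(-4))*(2 + 17*(-4)))*4 = -68*(2 - 68)*4 = -68*(-66)*4 = 4488*4 = 17952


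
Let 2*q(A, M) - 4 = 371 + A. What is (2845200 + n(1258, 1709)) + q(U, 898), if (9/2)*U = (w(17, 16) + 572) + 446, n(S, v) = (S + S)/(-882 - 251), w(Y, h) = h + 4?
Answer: 19343713165/6798 ≈ 2.8455e+6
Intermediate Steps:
w(Y, h) = 4 + h
n(S, v) = -2*S/1133 (n(S, v) = (2*S)/(-1133) = (2*S)*(-1/1133) = -2*S/1133)
U = 692/3 (U = 2*(((4 + 16) + 572) + 446)/9 = 2*((20 + 572) + 446)/9 = 2*(592 + 446)/9 = (2/9)*1038 = 692/3 ≈ 230.67)
q(A, M) = 375/2 + A/2 (q(A, M) = 2 + (371 + A)/2 = 2 + (371/2 + A/2) = 375/2 + A/2)
(2845200 + n(1258, 1709)) + q(U, 898) = (2845200 - 2/1133*1258) + (375/2 + (½)*(692/3)) = (2845200 - 2516/1133) + (375/2 + 346/3) = 3223609084/1133 + 1817/6 = 19343713165/6798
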